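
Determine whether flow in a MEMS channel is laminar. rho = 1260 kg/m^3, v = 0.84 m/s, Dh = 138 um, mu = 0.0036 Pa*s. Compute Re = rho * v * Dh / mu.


Step 1: Convert Dh to meters: Dh = 138e-6 m
Step 2: Re = rho * v * Dh / mu
Re = 1260 * 0.84 * 138e-6 / 0.0036
Re = 40.572
Since Re = 40.572 is below ~2300, the flow is laminar.


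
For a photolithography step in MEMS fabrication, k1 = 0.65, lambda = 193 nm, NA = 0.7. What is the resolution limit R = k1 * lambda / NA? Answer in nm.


Step 1: Identify values: k1 = 0.65, lambda = 193 nm, NA = 0.7
Step 2: R = k1 * lambda / NA
R = 0.65 * 193 / 0.7
R = 179.2 nm


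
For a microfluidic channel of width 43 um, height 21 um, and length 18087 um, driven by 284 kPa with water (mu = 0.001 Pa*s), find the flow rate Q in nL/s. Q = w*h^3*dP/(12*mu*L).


Step 1: Convert all dimensions to SI (meters).
w = 43e-6 m, h = 21e-6 m, L = 18087e-6 m, dP = 284e3 Pa
Step 2: Q = w * h^3 * dP / (12 * mu * L)
Q = 43e-6 * (21e-6)^3 * 284e3 / (12 * 0.001 * 18087e-6) = 5.2107099e-10 m^3/s
Step 3: Convert Q from m^3/s to nL/s (1 m^3 = 1e12 nL, so multiply by 1e12).
Q = 521.071 nL/s


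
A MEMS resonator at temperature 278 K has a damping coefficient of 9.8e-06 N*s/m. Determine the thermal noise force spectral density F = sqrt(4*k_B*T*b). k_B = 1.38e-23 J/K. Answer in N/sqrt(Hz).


Step 1: Compute 4 * k_B * T * b
= 4 * 1.38e-23 * 278 * 9.8e-06
= 1.5039e-25 N^2/Hz
Step 2: F_noise = sqrt(1.5039e-25)
F_noise = 3.88e-13 N/sqrt(Hz)


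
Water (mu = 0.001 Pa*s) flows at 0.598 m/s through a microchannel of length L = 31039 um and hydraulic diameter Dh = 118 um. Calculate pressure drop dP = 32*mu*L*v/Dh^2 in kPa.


Step 1: Convert to SI: L = 31039e-6 m, Dh = 118e-6 m
Step 2: dP = 32 * 0.001 * 31039e-6 * 0.598 / (118e-6)^2
Step 3: dP = 42657.45 Pa
Step 4: Convert to kPa: dP = 42.66 kPa


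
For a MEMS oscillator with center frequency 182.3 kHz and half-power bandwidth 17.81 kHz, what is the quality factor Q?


Step 1: Q = f0 / bandwidth
Step 2: Q = 182.3 / 17.81
Q = 10.2


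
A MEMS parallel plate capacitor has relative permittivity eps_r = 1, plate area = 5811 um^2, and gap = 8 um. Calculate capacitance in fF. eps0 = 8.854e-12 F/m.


Step 1: Convert area to m^2: A = 5811e-12 m^2
Step 2: Convert gap to m: d = 8e-6 m
Step 3: C = eps0 * eps_r * A / d
C = 8.854e-12 * 1 * 5811e-12 / 8e-6
Step 4: Convert to fF (multiply by 1e15).
C = 6.43 fF


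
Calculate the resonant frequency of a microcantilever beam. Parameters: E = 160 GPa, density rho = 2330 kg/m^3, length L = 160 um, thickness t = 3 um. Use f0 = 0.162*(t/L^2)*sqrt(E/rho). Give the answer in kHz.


Step 1: Convert units to SI.
t_SI = 3e-6 m, L_SI = 160e-6 m
Step 2: Calculate sqrt(E/rho).
sqrt(160e9 / 2330) = 8286.71 m/s
Step 3: Compute f0.
f0 = 0.162 * 3e-6 / (160e-6)^2 * 8286.71 = 157318.0 Hz = 157.32 kHz


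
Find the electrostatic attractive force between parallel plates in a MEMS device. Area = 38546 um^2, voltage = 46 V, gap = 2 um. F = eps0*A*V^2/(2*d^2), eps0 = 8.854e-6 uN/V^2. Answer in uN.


Step 1: Identify parameters.
eps0 = 8.854e-6 uN/V^2, A = 38546 um^2, V = 46 V, d = 2 um
Step 2: Compute V^2 = 46^2 = 2116
Step 3: Compute d^2 = 2^2 = 4
Step 4: F = 0.5 * 8.854e-6 * 38546 * 2116 / 4
F = 90.27 uN


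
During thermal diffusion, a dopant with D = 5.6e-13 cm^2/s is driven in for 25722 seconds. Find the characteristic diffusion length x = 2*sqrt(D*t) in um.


Step 1: Compute D*t = 5.6e-13 * 25722 = 1.440432e-08 cm^2
Step 2: sqrt(D*t) = 1.2e-04 cm
Step 3: x = 2 * 1.2e-04 cm = 2.4e-04 cm
Step 4: Convert to um (1 cm = 1e4 um): x = 2.4 um


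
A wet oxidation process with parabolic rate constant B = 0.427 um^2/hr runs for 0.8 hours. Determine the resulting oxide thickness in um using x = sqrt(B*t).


Step 1: Compute B*t = 0.427 * 0.8 = 0.3416
Step 2: x = sqrt(0.3416)
x = 0.584 um


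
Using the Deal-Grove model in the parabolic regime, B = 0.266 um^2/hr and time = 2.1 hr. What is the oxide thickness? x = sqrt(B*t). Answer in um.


Step 1: Compute B*t = 0.266 * 2.1 = 0.5586
Step 2: x = sqrt(0.5586)
x = 0.747 um


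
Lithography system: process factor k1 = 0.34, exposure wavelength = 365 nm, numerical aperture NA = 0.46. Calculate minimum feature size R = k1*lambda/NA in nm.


Step 1: Identify values: k1 = 0.34, lambda = 365 nm, NA = 0.46
Step 2: R = k1 * lambda / NA
R = 0.34 * 365 / 0.46
R = 269.8 nm


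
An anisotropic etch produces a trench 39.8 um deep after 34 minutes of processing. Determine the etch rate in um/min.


Step 1: Etch rate = depth / time
Step 2: rate = 39.8 / 34
rate = 1.171 um/min


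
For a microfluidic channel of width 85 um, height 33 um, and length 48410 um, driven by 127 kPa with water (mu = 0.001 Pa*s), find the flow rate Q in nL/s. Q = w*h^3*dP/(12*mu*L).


Step 1: Convert all dimensions to SI (meters).
w = 85e-6 m, h = 33e-6 m, L = 48410e-6 m, dP = 127e3 Pa
Step 2: Q = w * h^3 * dP / (12 * mu * L)
Q = 85e-6 * (33e-6)^3 * 127e3 / (12 * 0.001 * 48410e-6) = 6.6780265e-10 m^3/s
Step 3: Convert Q from m^3/s to nL/s (1 m^3 = 1e12 nL, so multiply by 1e12).
Q = 667.803 nL/s


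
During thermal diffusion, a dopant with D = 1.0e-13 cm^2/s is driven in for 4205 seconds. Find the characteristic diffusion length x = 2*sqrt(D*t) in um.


Step 1: Compute D*t = 1.0e-13 * 4205 = 4.205e-10 cm^2
Step 2: sqrt(D*t) = 2.051e-05 cm
Step 3: x = 2 * 2.051e-05 cm = 4.102e-05 cm
Step 4: Convert to um (1 cm = 1e4 um): x = 0.41 um


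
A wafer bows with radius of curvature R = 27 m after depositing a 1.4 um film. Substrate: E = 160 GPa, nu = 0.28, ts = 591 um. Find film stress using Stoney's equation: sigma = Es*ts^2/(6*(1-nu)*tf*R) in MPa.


Step 1: Compute numerator: Es * ts^2 = 160 * 591^2 = 55884960 (GPa*um^2)
Step 2: Compute denominator (R in um): 6*(1-nu)*tf*R = 6*0.72*1.4*27e6 = 163296000.0 (um^2)
Step 3: sigma (GPa) = 55884960 / 163296000.0 = 3.42231e-01 GPa
Step 4: Convert to MPa (x1000): sigma = 342.2 MPa


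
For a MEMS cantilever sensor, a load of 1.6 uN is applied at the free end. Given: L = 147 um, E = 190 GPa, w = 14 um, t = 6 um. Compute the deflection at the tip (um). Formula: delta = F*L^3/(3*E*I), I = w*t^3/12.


Step 1: Calculate the second moment of area.
I = w * t^3 / 12 = 14 * 6^3 / 12 = 252.0 um^4
Step 2: Convert E to consistent units (1 GPa = 1000 uN/um^2).
E = 190 GPa = 190000 uN/um^2
Step 3: Calculate tip deflection.
delta = F * L^3 / (3 * E * I)
delta = 1.6 * 147^3 / (3 * 190000 * 252.0)
delta = 0.0354 um


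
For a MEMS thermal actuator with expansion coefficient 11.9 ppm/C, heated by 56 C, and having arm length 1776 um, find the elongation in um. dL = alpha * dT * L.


Step 1: Convert CTE: alpha = 11.9 ppm/C = 11.9e-6 /C
Step 2: dL = 11.9e-6 * 56 * 1776
dL = 1.1835 um


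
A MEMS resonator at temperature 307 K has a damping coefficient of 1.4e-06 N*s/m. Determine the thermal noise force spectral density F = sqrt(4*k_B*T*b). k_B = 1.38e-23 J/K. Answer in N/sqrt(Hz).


Step 1: Compute 4 * k_B * T * b
= 4 * 1.38e-23 * 307 * 1.4e-06
= 2.3725e-26 N^2/Hz
Step 2: F_noise = sqrt(2.3725e-26)
F_noise = 1.54e-13 N/sqrt(Hz)


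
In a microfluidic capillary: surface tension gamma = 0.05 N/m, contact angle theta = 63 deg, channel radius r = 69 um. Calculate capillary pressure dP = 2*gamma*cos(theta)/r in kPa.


Step 1: cos(63 deg) = 0.454
Step 2: Convert r to m: r = 69e-6 m
Step 3: dP = 2 * 0.05 * 0.454 / 69e-6 = 658.0 Pa
Step 4: Convert Pa to kPa (divide by 1000).
dP = 0.66 kPa


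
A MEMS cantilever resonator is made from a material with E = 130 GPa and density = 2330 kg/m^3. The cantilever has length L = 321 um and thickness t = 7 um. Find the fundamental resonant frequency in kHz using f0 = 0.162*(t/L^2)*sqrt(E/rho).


Step 1: Convert units to SI.
t_SI = 7e-6 m, L_SI = 321e-6 m
Step 2: Calculate sqrt(E/rho).
sqrt(130e9 / 2330) = 7469.54 m/s
Step 3: Compute f0.
f0 = 0.162 * 7e-6 / (321e-6)^2 * 7469.54 = 82204.7 Hz = 82.2 kHz


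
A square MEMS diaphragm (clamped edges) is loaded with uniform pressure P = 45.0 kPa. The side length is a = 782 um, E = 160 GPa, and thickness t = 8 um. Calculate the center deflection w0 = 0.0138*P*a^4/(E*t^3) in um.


Step 1: Convert pressure to compatible units (E is in GPa, so P in GPa).
P = 45.0 kPa = 45.0e-6 GPa
Step 2: Compute numerator: 0.0138 * P * a^4.
a^4 = 782^4 = 373961602576
numerator = 0.0138 * 45.0e-6 * 373961602576 = 2.322302e+05
Step 3: Compute denominator: E * t^3 = 160 * 8^3 = 81920
Step 4: w0 = numerator / denominator = 2.322302e+05 / 81920 = 2.8348 um


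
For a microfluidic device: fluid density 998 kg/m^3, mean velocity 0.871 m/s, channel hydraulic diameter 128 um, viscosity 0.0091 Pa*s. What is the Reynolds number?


Step 1: Convert Dh to meters: Dh = 128e-6 m
Step 2: Re = rho * v * Dh / mu
Re = 998 * 0.871 * 128e-6 / 0.0091
Re = 12.227


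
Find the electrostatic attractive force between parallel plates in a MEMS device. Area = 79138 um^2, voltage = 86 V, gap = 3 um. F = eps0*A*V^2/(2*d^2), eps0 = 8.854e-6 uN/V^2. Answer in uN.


Step 1: Identify parameters.
eps0 = 8.854e-6 uN/V^2, A = 79138 um^2, V = 86 V, d = 3 um
Step 2: Compute V^2 = 86^2 = 7396
Step 3: Compute d^2 = 3^2 = 9
Step 4: F = 0.5 * 8.854e-6 * 79138 * 7396 / 9
F = 287.905 uN


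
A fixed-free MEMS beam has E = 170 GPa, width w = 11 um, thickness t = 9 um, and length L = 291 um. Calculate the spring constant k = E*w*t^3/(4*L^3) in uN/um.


Step 1: Convert E to consistent units (1 GPa = 1000 uN/um^2).
E = 170 GPa = 170000 uN/um^2
Step 2: Compute t^3 = 9^3 = 729
Step 3: Compute L^3 = 291^3 = 24642171
Step 4: k = 170000 * 11 * 729 / (4 * 24642171)
k = 13.8303 uN/um


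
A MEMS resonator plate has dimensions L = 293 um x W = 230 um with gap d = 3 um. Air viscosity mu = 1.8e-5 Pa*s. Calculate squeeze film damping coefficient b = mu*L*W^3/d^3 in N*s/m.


Step 1: Convert to SI.
L = 293e-6 m, W = 230e-6 m, d = 3e-6 m
Step 2: W^3 = (230e-6)^3 = 1.22e-11 m^3
Step 3: d^3 = (3e-6)^3 = 2.70e-17 m^3
Step 4: b = 1.8e-5 * 293e-6 * 1.22e-11 / 2.70e-17
b = 2.38e-03 N*s/m


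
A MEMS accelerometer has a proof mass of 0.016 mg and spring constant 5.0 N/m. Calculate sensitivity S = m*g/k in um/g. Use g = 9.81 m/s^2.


Step 1: Convert mass: m = 0.016 mg = 1.60e-08 kg
Step 2: S = m * g / k = 1.60e-08 * 9.81 / 5.0
Step 3: S = 3.14e-08 m/g
Step 4: Convert to um/g: S = 0.031 um/g


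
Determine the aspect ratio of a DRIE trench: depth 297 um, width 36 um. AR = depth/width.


Step 1: AR = depth / width
Step 2: AR = 297 / 36
AR = 8.3


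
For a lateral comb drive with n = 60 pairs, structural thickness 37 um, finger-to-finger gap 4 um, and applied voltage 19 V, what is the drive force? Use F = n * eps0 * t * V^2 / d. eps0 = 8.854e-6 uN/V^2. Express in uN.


Step 1: Parameters: n=60, eps0=8.854e-6 uN/V^2, t=37 um, V=19 V, d=4 um
Step 2: V^2 = 361
Step 3: F = 60 * 8.854e-6 * 37 * 361 / 4
F = 1.774 uN


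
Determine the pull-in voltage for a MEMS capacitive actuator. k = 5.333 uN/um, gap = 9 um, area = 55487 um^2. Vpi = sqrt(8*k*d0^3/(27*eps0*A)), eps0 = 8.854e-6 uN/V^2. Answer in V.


Step 1: Compute numerator: 8 * k * d0^3 = 8 * 5.333 * 9^3 = 31102.056
Step 2: Compute denominator: 27 * eps0 * A = 27 * 8.854e-6 * 55487 = 13.264611
Step 3: Vpi = sqrt(31102.056 / 13.264611)
Vpi = 48.42 V


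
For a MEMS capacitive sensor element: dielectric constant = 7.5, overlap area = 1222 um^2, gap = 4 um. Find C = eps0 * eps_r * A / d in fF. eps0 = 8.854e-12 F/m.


Step 1: Convert area to m^2: A = 1222e-12 m^2
Step 2: Convert gap to m: d = 4e-6 m
Step 3: C = eps0 * eps_r * A / d
C = 8.854e-12 * 7.5 * 1222e-12 / 4e-6
Step 4: Convert to fF (multiply by 1e15).
C = 20.29 fF


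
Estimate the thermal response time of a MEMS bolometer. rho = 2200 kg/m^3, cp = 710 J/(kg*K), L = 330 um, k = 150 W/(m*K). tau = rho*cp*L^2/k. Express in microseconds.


Step 1: Convert L to m: L = 330e-6 m
Step 2: L^2 = (330e-6)^2 = 1.089e-07 m^2
Step 3: tau = 2200 * 710 * 1.089e-07 / 150 = 1.134012e-03 s
Step 4: Convert to microseconds (multiply by 1e6).
tau = 1134.012 us


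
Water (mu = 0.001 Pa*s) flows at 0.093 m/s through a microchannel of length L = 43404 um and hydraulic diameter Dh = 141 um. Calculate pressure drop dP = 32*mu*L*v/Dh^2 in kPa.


Step 1: Convert to SI: L = 43404e-6 m, Dh = 141e-6 m
Step 2: dP = 32 * 0.001 * 43404e-6 * 0.093 / (141e-6)^2
Step 3: dP = 6497.17 Pa
Step 4: Convert to kPa: dP = 6.5 kPa


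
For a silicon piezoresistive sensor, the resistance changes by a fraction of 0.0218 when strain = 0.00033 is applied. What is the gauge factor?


Step 1: Identify values.
dR/R = 0.0218, strain = 0.00033
Step 2: GF = (dR/R) / strain = 0.0218 / 0.00033
GF = 66.1


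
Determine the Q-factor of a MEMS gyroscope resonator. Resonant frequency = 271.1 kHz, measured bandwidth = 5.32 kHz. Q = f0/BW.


Step 1: Q = f0 / bandwidth
Step 2: Q = 271.1 / 5.32
Q = 51.0


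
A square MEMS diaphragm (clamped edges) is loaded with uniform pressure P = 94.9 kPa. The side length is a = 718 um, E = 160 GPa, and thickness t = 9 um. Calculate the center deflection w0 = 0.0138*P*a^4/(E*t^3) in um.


Step 1: Convert pressure to compatible units (E is in GPa, so P in GPa).
P = 94.9 kPa = 94.9e-6 GPa
Step 2: Compute numerator: 0.0138 * P * a^4.
a^4 = 718^4 = 265764994576
numerator = 0.0138 * 94.9e-6 * 265764994576 = 3.48051e+05
Step 3: Compute denominator: E * t^3 = 160 * 9^3 = 116640
Step 4: w0 = numerator / denominator = 3.48051e+05 / 116640 = 2.984 um


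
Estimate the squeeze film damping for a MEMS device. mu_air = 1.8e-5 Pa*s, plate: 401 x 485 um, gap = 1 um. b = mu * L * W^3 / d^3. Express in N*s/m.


Step 1: Convert to SI.
L = 401e-6 m, W = 485e-6 m, d = 1e-6 m
Step 2: W^3 = (485e-6)^3 = 1.14e-10 m^3
Step 3: d^3 = (1e-6)^3 = 1.00e-18 m^3
Step 4: b = 1.8e-5 * 401e-6 * 1.14e-10 / 1.00e-18
b = 8.23e-01 N*s/m


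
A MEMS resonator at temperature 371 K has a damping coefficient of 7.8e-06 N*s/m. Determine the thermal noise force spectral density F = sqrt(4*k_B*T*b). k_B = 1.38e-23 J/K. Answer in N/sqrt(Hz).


Step 1: Compute 4 * k_B * T * b
= 4 * 1.38e-23 * 371 * 7.8e-06
= 1.5974e-25 N^2/Hz
Step 2: F_noise = sqrt(1.5974e-25)
F_noise = 4.00e-13 N/sqrt(Hz)


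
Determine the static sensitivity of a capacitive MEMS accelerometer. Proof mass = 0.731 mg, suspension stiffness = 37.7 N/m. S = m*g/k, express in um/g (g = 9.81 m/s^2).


Step 1: Convert mass: m = 0.731 mg = 7.31e-07 kg
Step 2: S = m * g / k = 7.31e-07 * 9.81 / 37.7
Step 3: S = 1.90e-07 m/g
Step 4: Convert to um/g: S = 0.19 um/g


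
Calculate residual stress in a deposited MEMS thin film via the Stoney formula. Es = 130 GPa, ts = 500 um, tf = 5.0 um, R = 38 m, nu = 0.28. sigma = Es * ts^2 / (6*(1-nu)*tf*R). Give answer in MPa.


Step 1: Compute numerator: Es * ts^2 = 130 * 500^2 = 32500000 (GPa*um^2)
Step 2: Compute denominator (R in um): 6*(1-nu)*tf*R = 6*0.72*5.0*38e6 = 820800000.0 (um^2)
Step 3: sigma (GPa) = 32500000 / 820800000.0 = 3.9596e-02 GPa
Step 4: Convert to MPa (x1000): sigma = 39.6 MPa


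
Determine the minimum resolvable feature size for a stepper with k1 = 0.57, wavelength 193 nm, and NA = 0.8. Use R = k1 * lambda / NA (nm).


Step 1: Identify values: k1 = 0.57, lambda = 193 nm, NA = 0.8
Step 2: R = k1 * lambda / NA
R = 0.57 * 193 / 0.8
R = 137.5 nm


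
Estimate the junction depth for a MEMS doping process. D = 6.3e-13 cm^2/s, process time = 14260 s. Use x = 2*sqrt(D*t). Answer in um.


Step 1: Compute D*t = 6.3e-13 * 14260 = 8.9838e-09 cm^2
Step 2: sqrt(D*t) = 9.47829e-05 cm
Step 3: x = 2 * 9.47829e-05 cm = 1.895658e-04 cm
Step 4: Convert to um (1 cm = 1e4 um): x = 1.896 um


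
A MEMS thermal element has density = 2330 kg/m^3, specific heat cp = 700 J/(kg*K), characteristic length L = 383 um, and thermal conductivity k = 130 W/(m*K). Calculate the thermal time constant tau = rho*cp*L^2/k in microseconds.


Step 1: Convert L to m: L = 383e-6 m
Step 2: L^2 = (383e-6)^2 = 1.46689e-07 m^2
Step 3: tau = 2330 * 700 * 1.46689e-07 / 130 = 1.84038276e-03 s
Step 4: Convert to microseconds (multiply by 1e6).
tau = 1840.383 us


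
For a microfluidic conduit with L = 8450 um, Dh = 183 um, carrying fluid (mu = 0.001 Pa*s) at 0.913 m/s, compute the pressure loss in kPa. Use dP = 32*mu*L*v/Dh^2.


Step 1: Convert to SI: L = 8450e-6 m, Dh = 183e-6 m
Step 2: dP = 32 * 0.001 * 8450e-6 * 0.913 / (183e-6)^2
Step 3: dP = 7371.83 Pa
Step 4: Convert to kPa: dP = 7.37 kPa


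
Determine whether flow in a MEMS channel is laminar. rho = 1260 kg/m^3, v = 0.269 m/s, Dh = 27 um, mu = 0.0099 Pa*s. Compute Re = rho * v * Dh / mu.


Step 1: Convert Dh to meters: Dh = 27e-6 m
Step 2: Re = rho * v * Dh / mu
Re = 1260 * 0.269 * 27e-6 / 0.0099
Re = 0.924
Since Re = 0.924 is below ~2300, the flow is laminar.


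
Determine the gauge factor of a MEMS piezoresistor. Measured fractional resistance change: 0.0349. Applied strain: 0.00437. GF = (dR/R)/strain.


Step 1: Identify values.
dR/R = 0.0349, strain = 0.00437
Step 2: GF = (dR/R) / strain = 0.0349 / 0.00437
GF = 8.0


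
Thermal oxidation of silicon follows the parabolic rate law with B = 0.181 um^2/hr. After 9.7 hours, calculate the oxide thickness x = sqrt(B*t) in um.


Step 1: Compute B*t = 0.181 * 9.7 = 1.7557
Step 2: x = sqrt(1.7557)
x = 1.325 um


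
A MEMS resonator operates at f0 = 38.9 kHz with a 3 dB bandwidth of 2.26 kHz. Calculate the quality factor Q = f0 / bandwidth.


Step 1: Q = f0 / bandwidth
Step 2: Q = 38.9 / 2.26
Q = 17.2


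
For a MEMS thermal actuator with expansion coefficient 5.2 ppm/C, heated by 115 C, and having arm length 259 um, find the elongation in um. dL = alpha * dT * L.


Step 1: Convert CTE: alpha = 5.2 ppm/C = 5.2e-6 /C
Step 2: dL = 5.2e-6 * 115 * 259
dL = 0.1549 um


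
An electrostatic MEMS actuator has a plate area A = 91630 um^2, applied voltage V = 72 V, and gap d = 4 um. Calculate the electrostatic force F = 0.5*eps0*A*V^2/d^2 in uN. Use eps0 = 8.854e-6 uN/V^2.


Step 1: Identify parameters.
eps0 = 8.854e-6 uN/V^2, A = 91630 um^2, V = 72 V, d = 4 um
Step 2: Compute V^2 = 72^2 = 5184
Step 3: Compute d^2 = 4^2 = 16
Step 4: F = 0.5 * 8.854e-6 * 91630 * 5184 / 16
F = 131.429 uN


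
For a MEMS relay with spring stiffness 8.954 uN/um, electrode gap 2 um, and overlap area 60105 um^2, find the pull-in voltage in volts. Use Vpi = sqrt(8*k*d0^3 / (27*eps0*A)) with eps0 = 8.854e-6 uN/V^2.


Step 1: Compute numerator: 8 * k * d0^3 = 8 * 8.954 * 2^3 = 573.056
Step 2: Compute denominator: 27 * eps0 * A = 27 * 8.854e-6 * 60105 = 14.368581
Step 3: Vpi = sqrt(573.056 / 14.368581)
Vpi = 6.32 V


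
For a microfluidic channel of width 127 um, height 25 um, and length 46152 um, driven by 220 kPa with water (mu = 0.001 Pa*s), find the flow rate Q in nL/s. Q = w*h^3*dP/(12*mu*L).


Step 1: Convert all dimensions to SI (meters).
w = 127e-6 m, h = 25e-6 m, L = 46152e-6 m, dP = 220e3 Pa
Step 2: Q = w * h^3 * dP / (12 * mu * L)
Q = 127e-6 * (25e-6)^3 * 220e3 / (12 * 0.001 * 46152e-6) = 7.8826938e-10 m^3/s
Step 3: Convert Q from m^3/s to nL/s (1 m^3 = 1e12 nL, so multiply by 1e12).
Q = 788.269 nL/s


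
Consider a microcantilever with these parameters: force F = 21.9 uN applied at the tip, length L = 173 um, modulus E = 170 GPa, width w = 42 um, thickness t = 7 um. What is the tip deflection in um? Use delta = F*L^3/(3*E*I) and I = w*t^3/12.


Step 1: Calculate the second moment of area.
I = w * t^3 / 12 = 42 * 7^3 / 12 = 1200.5 um^4
Step 2: Convert E to consistent units (1 GPa = 1000 uN/um^2).
E = 170 GPa = 170000 uN/um^2
Step 3: Calculate tip deflection.
delta = F * L^3 / (3 * E * I)
delta = 21.9 * 173^3 / (3 * 170000 * 1200.5)
delta = 0.1852 um


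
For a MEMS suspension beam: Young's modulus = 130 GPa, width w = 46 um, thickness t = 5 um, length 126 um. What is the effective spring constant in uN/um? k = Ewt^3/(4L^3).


Step 1: Convert E to consistent units (1 GPa = 1000 uN/um^2).
E = 130 GPa = 130000 uN/um^2
Step 2: Compute t^3 = 5^3 = 125
Step 3: Compute L^3 = 126^3 = 2000376
Step 4: k = 130000 * 46 * 125 / (4 * 2000376)
k = 93.4199 uN/um


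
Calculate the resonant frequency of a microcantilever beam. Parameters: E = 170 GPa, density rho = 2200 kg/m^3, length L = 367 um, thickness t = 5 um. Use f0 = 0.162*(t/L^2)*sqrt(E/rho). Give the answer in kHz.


Step 1: Convert units to SI.
t_SI = 5e-6 m, L_SI = 367e-6 m
Step 2: Calculate sqrt(E/rho).
sqrt(170e9 / 2200) = 8790.49 m/s
Step 3: Compute f0.
f0 = 0.162 * 5e-6 / (367e-6)^2 * 8790.49 = 52864.7 Hz = 52.86 kHz


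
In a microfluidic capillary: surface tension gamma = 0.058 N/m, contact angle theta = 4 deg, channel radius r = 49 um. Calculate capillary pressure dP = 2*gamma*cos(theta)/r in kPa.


Step 1: cos(4 deg) = 0.9976
Step 2: Convert r to m: r = 49e-6 m
Step 3: dP = 2 * 0.058 * 0.9976 / 49e-6 = 2361.7 Pa
Step 4: Convert Pa to kPa (divide by 1000).
dP = 2.36 kPa


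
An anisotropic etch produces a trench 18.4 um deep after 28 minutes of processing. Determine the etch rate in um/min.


Step 1: Etch rate = depth / time
Step 2: rate = 18.4 / 28
rate = 0.657 um/min


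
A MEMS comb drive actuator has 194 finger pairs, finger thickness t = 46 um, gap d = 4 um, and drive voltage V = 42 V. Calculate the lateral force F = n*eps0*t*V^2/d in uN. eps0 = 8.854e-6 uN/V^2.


Step 1: Parameters: n=194, eps0=8.854e-6 uN/V^2, t=46 um, V=42 V, d=4 um
Step 2: V^2 = 1764
Step 3: F = 194 * 8.854e-6 * 46 * 1764 / 4
F = 34.845 uN


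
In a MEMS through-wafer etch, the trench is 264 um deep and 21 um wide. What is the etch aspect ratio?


Step 1: AR = depth / width
Step 2: AR = 264 / 21
AR = 12.6


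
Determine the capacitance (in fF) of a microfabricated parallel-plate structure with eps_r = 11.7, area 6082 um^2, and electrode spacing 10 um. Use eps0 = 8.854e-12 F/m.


Step 1: Convert area to m^2: A = 6082e-12 m^2
Step 2: Convert gap to m: d = 10e-6 m
Step 3: C = eps0 * eps_r * A / d
C = 8.854e-12 * 11.7 * 6082e-12 / 10e-6
Step 4: Convert to fF (multiply by 1e15).
C = 63.0 fF


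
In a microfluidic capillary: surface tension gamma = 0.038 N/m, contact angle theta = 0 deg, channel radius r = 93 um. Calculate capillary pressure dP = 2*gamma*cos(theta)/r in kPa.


Step 1: cos(0 deg) = 1.0
Step 2: Convert r to m: r = 93e-6 m
Step 3: dP = 2 * 0.038 * 1.0 / 93e-6 = 817.2 Pa
Step 4: Convert Pa to kPa (divide by 1000).
dP = 0.82 kPa


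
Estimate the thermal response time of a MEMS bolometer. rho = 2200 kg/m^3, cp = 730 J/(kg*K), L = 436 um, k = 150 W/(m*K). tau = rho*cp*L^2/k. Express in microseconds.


Step 1: Convert L to m: L = 436e-6 m
Step 2: L^2 = (436e-6)^2 = 1.90096e-07 m^2
Step 3: tau = 2200 * 730 * 1.90096e-07 / 150 = 2.03529451e-03 s
Step 4: Convert to microseconds (multiply by 1e6).
tau = 2035.295 us


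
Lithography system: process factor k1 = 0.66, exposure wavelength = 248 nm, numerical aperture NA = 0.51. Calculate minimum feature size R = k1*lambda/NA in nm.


Step 1: Identify values: k1 = 0.66, lambda = 248 nm, NA = 0.51
Step 2: R = k1 * lambda / NA
R = 0.66 * 248 / 0.51
R = 320.9 nm


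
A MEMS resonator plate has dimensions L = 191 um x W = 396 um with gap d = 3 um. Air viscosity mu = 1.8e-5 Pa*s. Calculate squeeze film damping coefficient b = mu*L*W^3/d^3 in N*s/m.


Step 1: Convert to SI.
L = 191e-6 m, W = 396e-6 m, d = 3e-6 m
Step 2: W^3 = (396e-6)^3 = 6.21e-11 m^3
Step 3: d^3 = (3e-6)^3 = 2.70e-17 m^3
Step 4: b = 1.8e-5 * 191e-6 * 6.21e-11 / 2.70e-17
b = 7.91e-03 N*s/m


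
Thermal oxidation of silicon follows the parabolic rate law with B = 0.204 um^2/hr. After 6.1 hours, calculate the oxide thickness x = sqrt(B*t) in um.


Step 1: Compute B*t = 0.204 * 6.1 = 1.2444
Step 2: x = sqrt(1.2444)
x = 1.116 um


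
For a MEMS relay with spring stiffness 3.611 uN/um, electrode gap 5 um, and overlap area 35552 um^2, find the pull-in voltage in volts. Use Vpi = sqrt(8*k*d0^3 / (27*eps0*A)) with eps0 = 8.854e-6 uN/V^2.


Step 1: Compute numerator: 8 * k * d0^3 = 8 * 3.611 * 5^3 = 3611.0
Step 2: Compute denominator: 27 * eps0 * A = 27 * 8.854e-6 * 35552 = 8.49899
Step 3: Vpi = sqrt(3611.0 / 8.49899)
Vpi = 20.61 V


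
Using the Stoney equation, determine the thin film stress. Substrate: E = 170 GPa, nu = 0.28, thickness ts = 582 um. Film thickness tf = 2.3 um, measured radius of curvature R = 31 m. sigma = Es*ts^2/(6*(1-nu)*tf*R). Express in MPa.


Step 1: Compute numerator: Es * ts^2 = 170 * 582^2 = 57583080 (GPa*um^2)
Step 2: Compute denominator (R in um): 6*(1-nu)*tf*R = 6*0.72*2.3*31e6 = 308016000.0 (um^2)
Step 3: sigma (GPa) = 57583080 / 308016000.0 = 1.86948e-01 GPa
Step 4: Convert to MPa (x1000): sigma = 186.9 MPa


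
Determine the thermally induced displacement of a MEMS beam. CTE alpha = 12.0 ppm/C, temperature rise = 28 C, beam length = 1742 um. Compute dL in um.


Step 1: Convert CTE: alpha = 12.0 ppm/C = 12.0e-6 /C
Step 2: dL = 12.0e-6 * 28 * 1742
dL = 0.5853 um


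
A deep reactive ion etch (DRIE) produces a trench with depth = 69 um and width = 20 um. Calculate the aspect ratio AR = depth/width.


Step 1: AR = depth / width
Step 2: AR = 69 / 20
AR = 3.5


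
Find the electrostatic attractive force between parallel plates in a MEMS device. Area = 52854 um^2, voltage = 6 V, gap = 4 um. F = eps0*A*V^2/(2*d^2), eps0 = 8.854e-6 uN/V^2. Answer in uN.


Step 1: Identify parameters.
eps0 = 8.854e-6 uN/V^2, A = 52854 um^2, V = 6 V, d = 4 um
Step 2: Compute V^2 = 6^2 = 36
Step 3: Compute d^2 = 4^2 = 16
Step 4: F = 0.5 * 8.854e-6 * 52854 * 36 / 16
F = 0.526 uN


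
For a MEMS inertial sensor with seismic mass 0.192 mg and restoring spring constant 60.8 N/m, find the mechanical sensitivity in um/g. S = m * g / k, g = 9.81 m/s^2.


Step 1: Convert mass: m = 0.192 mg = 1.92e-07 kg
Step 2: S = m * g / k = 1.92e-07 * 9.81 / 60.8
Step 3: S = 3.10e-08 m/g
Step 4: Convert to um/g: S = 0.031 um/g


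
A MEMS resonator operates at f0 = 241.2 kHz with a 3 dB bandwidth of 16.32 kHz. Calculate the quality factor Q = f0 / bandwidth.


Step 1: Q = f0 / bandwidth
Step 2: Q = 241.2 / 16.32
Q = 14.8


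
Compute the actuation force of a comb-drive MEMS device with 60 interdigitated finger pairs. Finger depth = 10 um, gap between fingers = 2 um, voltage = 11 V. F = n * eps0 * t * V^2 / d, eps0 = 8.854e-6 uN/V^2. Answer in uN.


Step 1: Parameters: n=60, eps0=8.854e-6 uN/V^2, t=10 um, V=11 V, d=2 um
Step 2: V^2 = 121
Step 3: F = 60 * 8.854e-6 * 10 * 121 / 2
F = 0.321 uN


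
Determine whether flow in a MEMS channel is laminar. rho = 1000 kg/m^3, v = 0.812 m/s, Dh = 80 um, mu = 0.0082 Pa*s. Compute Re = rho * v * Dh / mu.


Step 1: Convert Dh to meters: Dh = 80e-6 m
Step 2: Re = rho * v * Dh / mu
Re = 1000 * 0.812 * 80e-6 / 0.0082
Re = 7.922
Since Re = 7.922 is below ~2300, the flow is laminar.


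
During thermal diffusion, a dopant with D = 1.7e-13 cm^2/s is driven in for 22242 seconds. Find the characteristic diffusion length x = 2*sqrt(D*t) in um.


Step 1: Compute D*t = 1.7e-13 * 22242 = 3.78114e-09 cm^2
Step 2: sqrt(D*t) = 6.1491e-05 cm
Step 3: x = 2 * 6.1491e-05 cm = 1.22982e-04 cm
Step 4: Convert to um (1 cm = 1e4 um): x = 1.23 um


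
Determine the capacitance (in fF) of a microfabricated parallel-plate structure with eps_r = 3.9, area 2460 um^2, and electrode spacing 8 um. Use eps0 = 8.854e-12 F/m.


Step 1: Convert area to m^2: A = 2460e-12 m^2
Step 2: Convert gap to m: d = 8e-6 m
Step 3: C = eps0 * eps_r * A / d
C = 8.854e-12 * 3.9 * 2460e-12 / 8e-6
Step 4: Convert to fF (multiply by 1e15).
C = 10.62 fF


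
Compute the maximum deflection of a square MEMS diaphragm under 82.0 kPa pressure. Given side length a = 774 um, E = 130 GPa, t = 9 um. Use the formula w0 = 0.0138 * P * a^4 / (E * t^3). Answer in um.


Step 1: Convert pressure to compatible units (E is in GPa, so P in GPa).
P = 82.0 kPa = 82.0e-6 GPa
Step 2: Compute numerator: 0.0138 * P * a^4.
a^4 = 774^4 = 358892053776
numerator = 0.0138 * 82.0e-6 * 358892053776 = 4.061222e+05
Step 3: Compute denominator: E * t^3 = 130 * 9^3 = 94770
Step 4: w0 = numerator / denominator = 4.061222e+05 / 94770 = 4.2853 um


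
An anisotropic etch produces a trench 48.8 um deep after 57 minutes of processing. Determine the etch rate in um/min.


Step 1: Etch rate = depth / time
Step 2: rate = 48.8 / 57
rate = 0.856 um/min


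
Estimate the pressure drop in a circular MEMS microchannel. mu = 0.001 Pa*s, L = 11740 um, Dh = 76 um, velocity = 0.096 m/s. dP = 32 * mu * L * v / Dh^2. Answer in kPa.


Step 1: Convert to SI: L = 11740e-6 m, Dh = 76e-6 m
Step 2: dP = 32 * 0.001 * 11740e-6 * 0.096 / (76e-6)^2
Step 3: dP = 6243.99 Pa
Step 4: Convert to kPa: dP = 6.24 kPa


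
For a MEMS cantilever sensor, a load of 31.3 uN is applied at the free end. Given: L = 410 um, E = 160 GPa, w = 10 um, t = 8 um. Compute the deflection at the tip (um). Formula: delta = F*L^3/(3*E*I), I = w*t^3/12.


Step 1: Calculate the second moment of area.
I = w * t^3 / 12 = 10 * 8^3 / 12 = 426.6667 um^4
Step 2: Convert E to consistent units (1 GPa = 1000 uN/um^2).
E = 160 GPa = 160000 uN/um^2
Step 3: Calculate tip deflection.
delta = F * L^3 / (3 * E * I)
delta = 31.3 * 410^3 / (3 * 160000 * 426.6667)
delta = 10.5333 um


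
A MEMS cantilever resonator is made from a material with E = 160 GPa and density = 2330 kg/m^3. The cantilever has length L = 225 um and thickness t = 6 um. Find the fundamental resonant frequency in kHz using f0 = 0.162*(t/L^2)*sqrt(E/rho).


Step 1: Convert units to SI.
t_SI = 6e-6 m, L_SI = 225e-6 m
Step 2: Calculate sqrt(E/rho).
sqrt(160e9 / 2330) = 8286.71 m/s
Step 3: Compute f0.
f0 = 0.162 * 6e-6 / (225e-6)^2 * 8286.71 = 159104.8 Hz = 159.1 kHz


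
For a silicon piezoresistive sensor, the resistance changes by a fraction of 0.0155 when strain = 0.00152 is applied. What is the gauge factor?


Step 1: Identify values.
dR/R = 0.0155, strain = 0.00152
Step 2: GF = (dR/R) / strain = 0.0155 / 0.00152
GF = 10.2


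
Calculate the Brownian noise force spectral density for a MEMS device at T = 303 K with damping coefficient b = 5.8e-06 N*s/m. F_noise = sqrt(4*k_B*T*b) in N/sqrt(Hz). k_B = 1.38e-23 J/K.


Step 1: Compute 4 * k_B * T * b
= 4 * 1.38e-23 * 303 * 5.8e-06
= 9.7008e-26 N^2/Hz
Step 2: F_noise = sqrt(9.7008e-26)
F_noise = 3.11e-13 N/sqrt(Hz)


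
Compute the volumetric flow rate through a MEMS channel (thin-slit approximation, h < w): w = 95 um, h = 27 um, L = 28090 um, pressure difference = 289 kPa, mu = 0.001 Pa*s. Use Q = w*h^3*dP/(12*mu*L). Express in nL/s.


Step 1: Convert all dimensions to SI (meters).
w = 95e-6 m, h = 27e-6 m, L = 28090e-6 m, dP = 289e3 Pa
Step 2: Q = w * h^3 * dP / (12 * mu * L)
Q = 95e-6 * (27e-6)^3 * 289e3 / (12 * 0.001 * 28090e-6) = 1.60317066e-09 m^3/s
Step 3: Convert Q from m^3/s to nL/s (1 m^3 = 1e12 nL, so multiply by 1e12).
Q = 1603.171 nL/s


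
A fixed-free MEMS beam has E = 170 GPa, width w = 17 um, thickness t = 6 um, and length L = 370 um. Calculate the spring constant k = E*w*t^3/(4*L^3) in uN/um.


Step 1: Convert E to consistent units (1 GPa = 1000 uN/um^2).
E = 170 GPa = 170000 uN/um^2
Step 2: Compute t^3 = 6^3 = 216
Step 3: Compute L^3 = 370^3 = 50653000
Step 4: k = 170000 * 17 * 216 / (4 * 50653000)
k = 3.081 uN/um


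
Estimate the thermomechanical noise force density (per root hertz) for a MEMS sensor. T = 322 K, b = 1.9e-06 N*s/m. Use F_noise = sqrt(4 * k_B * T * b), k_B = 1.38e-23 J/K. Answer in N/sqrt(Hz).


Step 1: Compute 4 * k_B * T * b
= 4 * 1.38e-23 * 322 * 1.9e-06
= 3.3771e-26 N^2/Hz
Step 2: F_noise = sqrt(3.3771e-26)
F_noise = 1.84e-13 N/sqrt(Hz)


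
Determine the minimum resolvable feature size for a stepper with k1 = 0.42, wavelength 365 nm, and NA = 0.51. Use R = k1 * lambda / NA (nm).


Step 1: Identify values: k1 = 0.42, lambda = 365 nm, NA = 0.51
Step 2: R = k1 * lambda / NA
R = 0.42 * 365 / 0.51
R = 300.6 nm


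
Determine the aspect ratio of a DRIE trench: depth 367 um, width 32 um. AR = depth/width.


Step 1: AR = depth / width
Step 2: AR = 367 / 32
AR = 11.5


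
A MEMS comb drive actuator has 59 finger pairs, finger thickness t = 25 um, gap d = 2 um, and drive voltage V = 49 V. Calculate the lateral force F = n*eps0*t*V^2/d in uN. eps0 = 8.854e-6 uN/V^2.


Step 1: Parameters: n=59, eps0=8.854e-6 uN/V^2, t=25 um, V=49 V, d=2 um
Step 2: V^2 = 2401
Step 3: F = 59 * 8.854e-6 * 25 * 2401 / 2
F = 15.678 uN


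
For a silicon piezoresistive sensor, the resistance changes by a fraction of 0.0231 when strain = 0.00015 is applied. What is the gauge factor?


Step 1: Identify values.
dR/R = 0.0231, strain = 0.00015
Step 2: GF = (dR/R) / strain = 0.0231 / 0.00015
GF = 154.0


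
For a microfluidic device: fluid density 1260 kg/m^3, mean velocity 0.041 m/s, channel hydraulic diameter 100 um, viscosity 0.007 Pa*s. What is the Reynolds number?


Step 1: Convert Dh to meters: Dh = 100e-6 m
Step 2: Re = rho * v * Dh / mu
Re = 1260 * 0.041 * 100e-6 / 0.007
Re = 0.738


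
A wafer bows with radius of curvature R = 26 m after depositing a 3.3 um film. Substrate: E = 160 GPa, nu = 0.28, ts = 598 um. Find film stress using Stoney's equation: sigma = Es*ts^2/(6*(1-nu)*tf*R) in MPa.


Step 1: Compute numerator: Es * ts^2 = 160 * 598^2 = 57216640 (GPa*um^2)
Step 2: Compute denominator (R in um): 6*(1-nu)*tf*R = 6*0.72*3.3*26e6 = 370656000.0 (um^2)
Step 3: sigma (GPa) = 57216640 / 370656000.0 = 1.54366e-01 GPa
Step 4: Convert to MPa (x1000): sigma = 154.4 MPa


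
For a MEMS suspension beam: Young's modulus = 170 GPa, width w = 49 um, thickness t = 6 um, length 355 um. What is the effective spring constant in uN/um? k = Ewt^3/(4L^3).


Step 1: Convert E to consistent units (1 GPa = 1000 uN/um^2).
E = 170 GPa = 170000 uN/um^2
Step 2: Compute t^3 = 6^3 = 216
Step 3: Compute L^3 = 355^3 = 44738875
Step 4: k = 170000 * 49 * 216 / (4 * 44738875)
k = 10.0543 uN/um


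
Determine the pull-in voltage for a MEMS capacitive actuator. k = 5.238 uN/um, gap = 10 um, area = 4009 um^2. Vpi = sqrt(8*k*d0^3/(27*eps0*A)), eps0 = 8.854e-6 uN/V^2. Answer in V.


Step 1: Compute numerator: 8 * k * d0^3 = 8 * 5.238 * 10^3 = 41904.0
Step 2: Compute denominator: 27 * eps0 * A = 27 * 8.854e-6 * 4009 = 0.958384
Step 3: Vpi = sqrt(41904.0 / 0.958384)
Vpi = 209.1 V


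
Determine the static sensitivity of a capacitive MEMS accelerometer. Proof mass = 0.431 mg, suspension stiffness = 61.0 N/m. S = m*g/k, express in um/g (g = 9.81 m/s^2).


Step 1: Convert mass: m = 0.431 mg = 4.31e-07 kg
Step 2: S = m * g / k = 4.31e-07 * 9.81 / 61.0
Step 3: S = 6.93e-08 m/g
Step 4: Convert to um/g: S = 0.069 um/g


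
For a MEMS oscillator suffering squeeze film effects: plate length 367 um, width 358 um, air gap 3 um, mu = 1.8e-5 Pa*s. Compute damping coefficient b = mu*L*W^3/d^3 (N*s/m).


Step 1: Convert to SI.
L = 367e-6 m, W = 358e-6 m, d = 3e-6 m
Step 2: W^3 = (358e-6)^3 = 4.59e-11 m^3
Step 3: d^3 = (3e-6)^3 = 2.70e-17 m^3
Step 4: b = 1.8e-5 * 367e-6 * 4.59e-11 / 2.70e-17
b = 1.12e-02 N*s/m


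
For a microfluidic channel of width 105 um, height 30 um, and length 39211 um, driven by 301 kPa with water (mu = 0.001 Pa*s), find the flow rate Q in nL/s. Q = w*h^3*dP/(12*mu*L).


Step 1: Convert all dimensions to SI (meters).
w = 105e-6 m, h = 30e-6 m, L = 39211e-6 m, dP = 301e3 Pa
Step 2: Q = w * h^3 * dP / (12 * mu * L)
Q = 105e-6 * (30e-6)^3 * 301e3 / (12 * 0.001 * 39211e-6) = 1.81355359e-09 m^3/s
Step 3: Convert Q from m^3/s to nL/s (1 m^3 = 1e12 nL, so multiply by 1e12).
Q = 1813.554 nL/s


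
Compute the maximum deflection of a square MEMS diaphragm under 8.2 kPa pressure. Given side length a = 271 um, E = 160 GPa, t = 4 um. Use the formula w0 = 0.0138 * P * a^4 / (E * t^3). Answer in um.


Step 1: Convert pressure to compatible units (E is in GPa, so P in GPa).
P = 8.2 kPa = 8.2e-6 GPa
Step 2: Compute numerator: 0.0138 * P * a^4.
a^4 = 271^4 = 5393580481
numerator = 0.0138 * 8.2e-6 * 5393580481 = 6.1034e+02
Step 3: Compute denominator: E * t^3 = 160 * 4^3 = 10240
Step 4: w0 = numerator / denominator = 6.1034e+02 / 10240 = 0.0596 um


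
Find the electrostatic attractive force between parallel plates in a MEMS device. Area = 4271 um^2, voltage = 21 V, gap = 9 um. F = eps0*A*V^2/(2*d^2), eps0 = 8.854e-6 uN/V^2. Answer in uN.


Step 1: Identify parameters.
eps0 = 8.854e-6 uN/V^2, A = 4271 um^2, V = 21 V, d = 9 um
Step 2: Compute V^2 = 21^2 = 441
Step 3: Compute d^2 = 9^2 = 81
Step 4: F = 0.5 * 8.854e-6 * 4271 * 441 / 81
F = 0.103 uN


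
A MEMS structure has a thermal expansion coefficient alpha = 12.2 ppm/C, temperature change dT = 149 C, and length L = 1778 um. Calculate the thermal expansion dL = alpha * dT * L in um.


Step 1: Convert CTE: alpha = 12.2 ppm/C = 12.2e-6 /C
Step 2: dL = 12.2e-6 * 149 * 1778
dL = 3.232 um


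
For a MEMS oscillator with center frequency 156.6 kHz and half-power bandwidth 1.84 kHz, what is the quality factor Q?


Step 1: Q = f0 / bandwidth
Step 2: Q = 156.6 / 1.84
Q = 85.1


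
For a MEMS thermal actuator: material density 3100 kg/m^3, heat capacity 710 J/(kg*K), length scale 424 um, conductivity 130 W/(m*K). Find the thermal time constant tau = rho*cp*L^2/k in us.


Step 1: Convert L to m: L = 424e-6 m
Step 2: L^2 = (424e-6)^2 = 1.79776e-07 m^2
Step 3: tau = 3100 * 710 * 1.79776e-07 / 130 = 3.04374597e-03 s
Step 4: Convert to microseconds (multiply by 1e6).
tau = 3043.746 us


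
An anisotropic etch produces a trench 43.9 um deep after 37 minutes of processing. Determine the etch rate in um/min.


Step 1: Etch rate = depth / time
Step 2: rate = 43.9 / 37
rate = 1.186 um/min


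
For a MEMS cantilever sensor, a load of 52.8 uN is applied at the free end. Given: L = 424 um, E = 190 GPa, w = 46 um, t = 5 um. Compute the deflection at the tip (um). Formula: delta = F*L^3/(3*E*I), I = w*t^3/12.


Step 1: Calculate the second moment of area.
I = w * t^3 / 12 = 46 * 5^3 / 12 = 479.1667 um^4
Step 2: Convert E to consistent units (1 GPa = 1000 uN/um^2).
E = 190 GPa = 190000 uN/um^2
Step 3: Calculate tip deflection.
delta = F * L^3 / (3 * E * I)
delta = 52.8 * 424^3 / (3 * 190000 * 479.1667)
delta = 14.7357 um


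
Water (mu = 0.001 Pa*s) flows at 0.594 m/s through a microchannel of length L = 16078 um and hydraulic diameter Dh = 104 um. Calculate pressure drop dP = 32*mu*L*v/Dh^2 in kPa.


Step 1: Convert to SI: L = 16078e-6 m, Dh = 104e-6 m
Step 2: dP = 32 * 0.001 * 16078e-6 * 0.594 / (104e-6)^2
Step 3: dP = 28255.42 Pa
Step 4: Convert to kPa: dP = 28.26 kPa


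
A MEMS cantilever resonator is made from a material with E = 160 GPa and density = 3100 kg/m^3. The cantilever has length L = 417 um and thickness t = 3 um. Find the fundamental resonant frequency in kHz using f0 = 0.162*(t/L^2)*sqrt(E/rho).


Step 1: Convert units to SI.
t_SI = 3e-6 m, L_SI = 417e-6 m
Step 2: Calculate sqrt(E/rho).
sqrt(160e9 / 3100) = 7184.21 m/s
Step 3: Compute f0.
f0 = 0.162 * 3e-6 / (417e-6)^2 * 7184.21 = 20079.1 Hz = 20.08 kHz


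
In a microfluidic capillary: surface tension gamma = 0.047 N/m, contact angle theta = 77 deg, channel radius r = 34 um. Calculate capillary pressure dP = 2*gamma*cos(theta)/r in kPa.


Step 1: cos(77 deg) = 0.225
Step 2: Convert r to m: r = 34e-6 m
Step 3: dP = 2 * 0.047 * 0.225 / 34e-6 = 622.1 Pa
Step 4: Convert Pa to kPa (divide by 1000).
dP = 0.62 kPa


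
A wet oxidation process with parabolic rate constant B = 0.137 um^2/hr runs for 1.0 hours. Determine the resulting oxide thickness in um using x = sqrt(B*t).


Step 1: Compute B*t = 0.137 * 1.0 = 0.137
Step 2: x = sqrt(0.137)
x = 0.37 um


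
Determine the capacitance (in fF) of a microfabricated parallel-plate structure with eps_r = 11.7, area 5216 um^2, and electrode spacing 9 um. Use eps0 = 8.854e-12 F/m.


Step 1: Convert area to m^2: A = 5216e-12 m^2
Step 2: Convert gap to m: d = 9e-6 m
Step 3: C = eps0 * eps_r * A / d
C = 8.854e-12 * 11.7 * 5216e-12 / 9e-6
Step 4: Convert to fF (multiply by 1e15).
C = 60.04 fF


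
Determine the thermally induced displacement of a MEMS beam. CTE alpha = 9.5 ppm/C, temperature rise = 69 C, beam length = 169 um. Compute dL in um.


Step 1: Convert CTE: alpha = 9.5 ppm/C = 9.5e-6 /C
Step 2: dL = 9.5e-6 * 69 * 169
dL = 0.1108 um
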